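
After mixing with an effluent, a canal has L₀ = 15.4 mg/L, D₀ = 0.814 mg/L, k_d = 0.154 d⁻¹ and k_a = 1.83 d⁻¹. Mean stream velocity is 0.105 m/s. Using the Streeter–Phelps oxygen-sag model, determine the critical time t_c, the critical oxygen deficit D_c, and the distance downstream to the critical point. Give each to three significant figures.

t_c ≈ 0.966 d; D_c ≈ 1.12 mg/L; x_c ≈ 8.76 km

At the critical point dD/dt = 0, so k_d L₀ e^(−k_d t) = k_a D. Substituting D(t) from the Streeter–Phelps equation and solving for t gives
t_c = ln[(k_a/k_d)(1 − D₀(k_a−k_d)/(k_d L₀))] / (k_a−k_d).
Here k_a−k_d = 1.676 d⁻¹ and 1 − D₀(k_a−k_d)/(k_d L₀) = 1 − 0.814×1.676/(0.154×15.4) = 0.4247, so
t_c = ln(11.88 × 0.4247) / 1.676 = 1.619 / 1.676 = 0.9659 d.
D_c = (k_d/k_a) L₀ e^(−k_d t_c) = (0.154/1.83) × 15.4 × e^(−0.154×0.9659) = 0.08415 × 15.4 × 0.8618 = 1.117 mg/L.
x_c = v t_c = 0.105 m/s × 0.9659 d × 86400 s/d = 8763 m ≈ 8.76 km.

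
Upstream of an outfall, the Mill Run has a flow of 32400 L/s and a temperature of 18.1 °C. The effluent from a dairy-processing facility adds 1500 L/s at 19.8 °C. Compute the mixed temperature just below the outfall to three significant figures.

Flow-weighted mixing: C = (Q_r C_r + Q_w C_w)/(Q_r + Q_w)
= (32400×18.1 + 1500×19.8)/(32400 + 1500) = 616100/33900 = 18.18 °C.

18.2 °C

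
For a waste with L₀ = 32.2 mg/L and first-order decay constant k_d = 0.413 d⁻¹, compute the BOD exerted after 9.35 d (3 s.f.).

y_t = L₀(1 − e^(−k_d t)) = 32.2 × (1 − e^(−0.413×9.35))
= 32.2 × (1 − 0.02104) = 32.2 × 0.9790 = 31.52 mg/L.

y ≈ 31.5 mg/L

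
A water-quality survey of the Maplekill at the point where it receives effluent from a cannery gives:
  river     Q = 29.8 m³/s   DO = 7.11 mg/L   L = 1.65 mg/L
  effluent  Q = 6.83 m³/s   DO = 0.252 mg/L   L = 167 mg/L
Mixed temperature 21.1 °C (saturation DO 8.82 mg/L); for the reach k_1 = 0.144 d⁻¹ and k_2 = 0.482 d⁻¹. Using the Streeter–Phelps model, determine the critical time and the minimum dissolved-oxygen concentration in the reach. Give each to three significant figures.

t_c ≈ 2.85 d; minimum DO ≈ 2.39 mg/L

Mixed DO = (29.8×7.11 + 6.83×0.252)/(29.8+6.83) = 213.6/36.63 = 5.831 mg/L.
Mixed L₀ = (29.8×1.65 + 6.83×167)/(36.63) = 1190/36.63 = 32.48 mg/L.
Initial deficit D₀ = C_s − DO₀ = 8.82 − 5.831 = 2.989 mg/L.
t_c = (1/0.3380) ln[(0.482/0.144)(1 − 2.989×0.3380/(0.144×32.48))] = 2.959 × ln(2.624) = 2.854 d.
D_c = (0.144/0.482) × 32.48 × e^(−0.144×2.854) = 0.2988 × 32.48 × 0.6630 = 6.433 mg/L.
Minimum DO = 8.82 − 6.433 = 2.387 mg/L.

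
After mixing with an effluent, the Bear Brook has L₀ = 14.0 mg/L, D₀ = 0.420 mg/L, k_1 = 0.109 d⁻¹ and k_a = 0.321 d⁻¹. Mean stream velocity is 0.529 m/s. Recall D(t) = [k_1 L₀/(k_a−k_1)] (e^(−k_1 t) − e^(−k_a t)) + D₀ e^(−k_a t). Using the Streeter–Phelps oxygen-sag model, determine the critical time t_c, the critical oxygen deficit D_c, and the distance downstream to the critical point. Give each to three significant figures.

t_c ≈ 4.81 d; D_c ≈ 2.81 mg/L; x_c ≈ 220 km

At the critical point dD/dt = 0, so k_1 L₀ e^(−k_1 t) = k_a D. Substituting D(t) from the Streeter–Phelps equation and solving for t gives
t_c = ln[(k_a/k_1)(1 − D₀(k_a−k_1)/(k_1 L₀))] / (k_a−k_1).
Here k_a−k_1 = 0.2120 d⁻¹ and 1 − D₀(k_a−k_1)/(k_1 L₀) = 1 − 0.420×0.2120/(0.109×14.0) = 0.9417, so
t_c = ln(2.945 × 0.9417) / 0.2120 = 1.020 / 0.2120 = 4.811 d.
D_c = (k_1/k_a) L₀ e^(−k_1 t_c) = (0.109/0.321) × 14.0 × e^(−0.109×4.811) = 0.3396 × 14.0 × 0.5919 = 2.814 mg/L.
x_c = v t_c = 0.529 m/s × 4.811 d × 86400 s/d = 219900 m ≈ 220 km.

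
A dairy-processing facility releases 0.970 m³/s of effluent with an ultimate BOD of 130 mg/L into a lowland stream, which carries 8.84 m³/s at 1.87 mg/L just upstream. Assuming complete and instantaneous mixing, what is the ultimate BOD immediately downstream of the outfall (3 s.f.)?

14.5 mg/L

Flow-weighted mixing: C = (Q_r C_r + Q_w C_w)/(Q_r + Q_w)
= (8.84×1.87 + 0.970×130)/(8.84 + 0.970) = 142.6/9.810 = 14.54 mg/L.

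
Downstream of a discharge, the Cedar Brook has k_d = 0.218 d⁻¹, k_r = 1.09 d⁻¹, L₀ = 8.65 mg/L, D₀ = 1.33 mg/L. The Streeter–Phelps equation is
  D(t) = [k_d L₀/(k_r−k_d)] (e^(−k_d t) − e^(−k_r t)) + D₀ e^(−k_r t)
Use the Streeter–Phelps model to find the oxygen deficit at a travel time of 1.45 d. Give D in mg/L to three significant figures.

k_d L₀/(k_r−k_d) = 0.218×8.65/(1.09−0.218) = 1.886/0.8720 = 2.163 mg/L.
e^(−k_d t) = e^(−0.218×1.450) = 0.7290; e^(−k_r t) = e^(−1.09×1.450) = 0.2059.
D = 2.163 × (0.7290 − 0.2059) + 1.33 × 0.2059 = 1.131 + 0.2738 = 1.405 mg/L.

D ≈ 1.41 mg/L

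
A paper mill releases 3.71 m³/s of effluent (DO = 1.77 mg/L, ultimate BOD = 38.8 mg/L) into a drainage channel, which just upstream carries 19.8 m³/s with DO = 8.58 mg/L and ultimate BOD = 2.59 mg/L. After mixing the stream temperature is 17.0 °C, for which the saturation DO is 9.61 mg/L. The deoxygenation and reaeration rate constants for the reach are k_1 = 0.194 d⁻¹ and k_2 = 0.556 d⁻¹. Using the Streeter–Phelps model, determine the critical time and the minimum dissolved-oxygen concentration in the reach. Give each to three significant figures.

Mixed DO = (19.8×8.58 + 3.71×1.77)/(19.8+3.71) = 176.5/23.51 = 7.505 mg/L.
Mixed L₀ = (19.8×2.59 + 3.71×38.8)/(23.51) = 195.2/23.51 = 8.304 mg/L.
Initial deficit D₀ = C_s − DO₀ = 9.61 − 7.505 = 2.105 mg/L.
t_c = (1/0.3620) ln[(0.556/0.194)(1 − 2.105×0.3620/(0.194×8.304))] = 2.762 × ln(1.511) = 1.139 d.
D_c = (0.194/0.556) × 8.304 × e^(−0.194×1.139) = 0.3489 × 8.304 × 0.8017 = 2.323 mg/L.
Minimum DO = 9.61 − 2.323 = 7.287 mg/L.

t_c ≈ 1.14 d; minimum DO ≈ 7.29 mg/L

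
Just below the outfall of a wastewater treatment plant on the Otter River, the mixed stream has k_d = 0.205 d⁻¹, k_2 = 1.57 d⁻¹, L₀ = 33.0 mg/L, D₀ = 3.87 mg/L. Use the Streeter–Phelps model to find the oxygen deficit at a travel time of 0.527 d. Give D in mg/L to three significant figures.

D ≈ 3.97 mg/L

k_d L₀/(k_2−k_d) = 0.205×33.0/(1.57−0.205) = 6.765/1.365 = 4.956 mg/L.
e^(−k_d t) = e^(−0.205×0.5270) = 0.8976; e^(−k_2 t) = e^(−1.57×0.5270) = 0.4372.
D = 4.956 × (0.8976 − 0.4372) + 3.87 × 0.4372 = 2.282 + 1.692 = 3.974 mg/L.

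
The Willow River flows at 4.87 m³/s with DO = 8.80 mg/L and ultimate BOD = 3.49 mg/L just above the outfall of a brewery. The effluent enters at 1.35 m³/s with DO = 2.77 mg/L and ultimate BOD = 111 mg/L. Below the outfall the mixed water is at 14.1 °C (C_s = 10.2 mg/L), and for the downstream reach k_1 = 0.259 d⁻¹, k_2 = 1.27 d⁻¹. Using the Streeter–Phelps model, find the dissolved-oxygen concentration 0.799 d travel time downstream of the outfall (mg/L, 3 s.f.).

DO ≈ 6.12 mg/L

Mixed DO = (4.87×8.80 + 1.35×2.77)/(4.87+1.35) = 46.60/6.220 = 7.491 mg/L.
Mixed L₀ = (4.87×3.49 + 1.35×111)/(6.220) = 166.8/6.220 = 26.82 mg/L.
Initial deficit D₀ = C_s − DO₀ = 10.2 − 7.491 = 2.709 mg/L.
D(0.799) = [0.259×26.82/(1.27−0.259)](e^(−0.259×0.799) − e^(−1.27×0.799)) + 2.709 e^(−1.27×0.799)
= 6.872 × (0.8131 − 0.3625) + 2.709 × 0.3625 = 4.078 mg/L.
DO = 10.2 − 4.078 = 6.122 mg/L.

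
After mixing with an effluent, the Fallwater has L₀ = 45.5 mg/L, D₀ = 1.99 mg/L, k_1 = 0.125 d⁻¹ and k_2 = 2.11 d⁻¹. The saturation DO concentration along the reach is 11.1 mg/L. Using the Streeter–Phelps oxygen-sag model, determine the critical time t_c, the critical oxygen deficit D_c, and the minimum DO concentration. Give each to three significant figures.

t_c ≈ 0.826 d; D_c ≈ 2.43 mg/L; min DO ≈ 8.67 mg/L

At the critical point dD/dt = 0, so k_1 L₀ e^(−k_1 t) = k_2 D. Substituting D(t) from the Streeter–Phelps equation and solving for t gives
t_c = ln[(k_2/k_1)(1 − D₀(k_2−k_1)/(k_1 L₀))] / (k_2−k_1).
Here k_2−k_1 = 1.985 d⁻¹ and 1 − D₀(k_2−k_1)/(k_1 L₀) = 1 − 1.99×1.985/(0.125×45.5) = 0.3055, so
t_c = ln(16.88 × 0.3055) / 1.985 = 1.640 / 1.985 = 0.8263 d.
D_c = (k_1/k_2) L₀ e^(−k_1 t_c) = (0.125/2.11) × 45.5 × e^(−0.125×0.8263) = 0.05924 × 45.5 × 0.9019 = 2.431 mg/L.
Minimum DO = C_s − D_c = 11.1 − 2.431 = 8.669 mg/L.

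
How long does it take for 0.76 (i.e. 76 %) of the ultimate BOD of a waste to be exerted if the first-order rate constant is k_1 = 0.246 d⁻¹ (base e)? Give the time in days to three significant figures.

y/L₀ = 1 − e^(−k_1 t) = 0.76 ⇒ e^(−k_1 t) = 0.240
t = −ln(0.240) / 0.246 = 1.427 / 0.246 = 5.801 d.

t ≈ 5.80 d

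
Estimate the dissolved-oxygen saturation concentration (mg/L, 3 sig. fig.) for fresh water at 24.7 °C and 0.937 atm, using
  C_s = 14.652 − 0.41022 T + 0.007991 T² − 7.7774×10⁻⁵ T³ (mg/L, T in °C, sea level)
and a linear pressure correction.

C_s ≈ 7.70 mg/L

At sea level: C_s = 14.652 − 0.41022×24.7 + 0.007991×24.7² − 7.7774×10⁻⁵×24.7³ = 8.223 mg/L.
Pressure correction: C_s' = 8.223 × 0.937 = 7.705 mg/L.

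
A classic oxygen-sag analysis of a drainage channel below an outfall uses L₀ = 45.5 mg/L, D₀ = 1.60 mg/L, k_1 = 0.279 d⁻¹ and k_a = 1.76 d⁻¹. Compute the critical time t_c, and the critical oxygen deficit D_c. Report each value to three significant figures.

With k_a/k_1 = 6.308 and 1 − D₀(k_a−k_1)/(k_1 L₀) = 0.8133,
t_c = ln(6.308 × 0.8133) / (1.76 − 0.279) = ln(5.131) / 1.481 = 1.635/1.481 = 1.104 d.
L(t_c) = L₀ e^(−k_1 t_c) = 45.5 × 0.7349 = 33.44 mg/L, and at the critical point k_a D_c = k_1 L, so D_c = (0.279/1.76) × 33.44 = 5.300 mg/L.

t_c ≈ 1.10 d; D_c ≈ 5.30 mg/L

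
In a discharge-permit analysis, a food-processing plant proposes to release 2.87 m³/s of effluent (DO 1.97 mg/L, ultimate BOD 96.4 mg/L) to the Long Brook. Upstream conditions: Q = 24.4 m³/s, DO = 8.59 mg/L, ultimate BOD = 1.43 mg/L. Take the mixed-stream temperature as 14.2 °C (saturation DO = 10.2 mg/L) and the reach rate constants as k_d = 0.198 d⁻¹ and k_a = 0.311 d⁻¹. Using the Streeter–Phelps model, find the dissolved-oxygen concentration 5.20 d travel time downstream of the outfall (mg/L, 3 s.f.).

Mixed DO = (24.4×8.59 + 2.87×1.97)/(24.4+2.87) = 215.2/27.27 = 7.893 mg/L.
Mixed L₀ = (24.4×1.43 + 2.87×96.4)/(27.27) = 311.6/27.27 = 11.43 mg/L.
Initial deficit D₀ = C_s − DO₀ = 10.2 − 7.893 = 2.307 mg/L.
D(5.20) = [0.198×11.43/(0.311−0.198)](e^(−0.198×5.20) − e^(−0.311×5.20)) + 2.307 e^(−0.311×5.20)
= 20.02 × (0.3571 − 0.1985) + 2.307 × 0.1985 = 3.635 mg/L.
DO = 10.2 − 3.635 = 6.565 mg/L.

DO ≈ 6.57 mg/L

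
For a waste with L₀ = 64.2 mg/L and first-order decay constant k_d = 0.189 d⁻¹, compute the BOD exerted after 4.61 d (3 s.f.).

y_t = L₀(1 − e^(−k_d t)) = 64.2 × (1 − e^(−0.189×4.61))
= 64.2 × (1 − 0.4184) = 64.2 × 0.5816 = 37.34 mg/L.

y ≈ 37.3 mg/L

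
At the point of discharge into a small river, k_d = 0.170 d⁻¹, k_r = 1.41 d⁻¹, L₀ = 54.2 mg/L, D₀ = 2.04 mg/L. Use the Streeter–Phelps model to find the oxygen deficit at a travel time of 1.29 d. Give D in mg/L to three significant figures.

D ≈ 5.09 mg/L

k_d L₀/(k_r−k_d) = 0.170×54.2/(1.41−0.170) = 9.214/1.240 = 7.431 mg/L.
e^(−k_d t) = e^(−0.170×1.290) = 0.8031; e^(−k_r t) = e^(−1.41×1.290) = 0.1622.
D = 7.431 × (0.8031 − 0.1622) + 2.04 × 0.1622 = 4.762 + 0.3309 = 5.093 mg/L.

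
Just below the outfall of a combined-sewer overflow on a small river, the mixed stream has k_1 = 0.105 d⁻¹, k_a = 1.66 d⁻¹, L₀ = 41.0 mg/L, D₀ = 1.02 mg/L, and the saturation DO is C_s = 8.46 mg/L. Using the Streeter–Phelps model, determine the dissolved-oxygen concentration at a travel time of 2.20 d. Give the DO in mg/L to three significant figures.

k_1 L₀/(k_a−k_1) = 0.105×41.0/(1.66−0.105) = 4.305/1.555 = 2.768 mg/L.
e^(−k_1 t) = e^(−0.105×2.200) = 0.7937; e^(−k_a t) = e^(−1.66×2.200) = 0.02594.
D = 2.768 × (0.7937 − 0.02594) + 1.02 × 0.02594 = 2.126 + 0.02646 = 2.152 mg/L.
DO = C_s − D = 8.46 − 2.152 = 6.308 mg/L.

DO ≈ 6.31 mg/L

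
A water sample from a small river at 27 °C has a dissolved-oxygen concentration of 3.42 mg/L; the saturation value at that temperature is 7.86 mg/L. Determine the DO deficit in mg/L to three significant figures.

D ≈ 4.44 mg/L

D = C_s − C = 7.86 − 3.42 = 4.44 mg/L.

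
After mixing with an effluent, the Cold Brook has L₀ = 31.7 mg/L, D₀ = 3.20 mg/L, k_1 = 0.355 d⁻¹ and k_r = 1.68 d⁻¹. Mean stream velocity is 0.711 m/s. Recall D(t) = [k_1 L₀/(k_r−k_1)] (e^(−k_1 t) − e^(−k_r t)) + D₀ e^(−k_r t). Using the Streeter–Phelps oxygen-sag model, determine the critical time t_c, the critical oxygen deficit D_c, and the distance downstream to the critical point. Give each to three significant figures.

t_c ≈ 0.816 d; D_c ≈ 5.01 mg/L; x_c ≈ 50.1 km

t_c = [1/(k_r−k_1)] ln[(k_r/k_1)(1 − D₀(k_r−k_1)/(k_1 L₀))]
= [1/(1.68−0.355)] ln[(1.68/0.355)(1 − 3.20×1.325/(0.355×31.7))]
= (1/1.325) ln[4.732 × 0.6232] = 0.7547 × ln(2.949) = 0.7547 × 1.082 = 0.8163 d.
L(t_c) = L₀ e^(−k_1 t_c) = 31.7 × 0.7484 = 23.73 mg/L, and at the critical point k_r D_c = k_1 L, so D_c = (0.355/1.68) × 23.73 = 5.013 mg/L.
x_c = v t_c = 0.711 m/s × 0.8163 d × 86400 s/d = 50150 m ≈ 50.1 km.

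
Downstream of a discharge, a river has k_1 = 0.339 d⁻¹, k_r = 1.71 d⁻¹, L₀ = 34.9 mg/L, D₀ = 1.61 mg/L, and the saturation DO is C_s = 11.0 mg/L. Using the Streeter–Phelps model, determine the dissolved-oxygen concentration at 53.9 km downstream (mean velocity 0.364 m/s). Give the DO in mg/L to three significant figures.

Travel time t = x/v = 53.9 km / (0.364 m/s) = 53900 m / 0.364 m/s = 148100 s = 1.714 d.
k_1 L₀/(k_r−k_1) = 0.339×34.9/(1.71−0.339) = 11.83/1.371 = 8.630 mg/L.
e^(−k_1 t) = e^(−0.339×1.714) = 0.5593; e^(−k_r t) = e^(−1.71×1.714) = 0.05336.
D = 8.630 × (0.5593 − 0.05336) + 1.61 × 0.05336 = 4.366 + 0.08591 = 4.452 mg/L.
DO = C_s − D = 11.0 − 4.452 = 6.548 mg/L.

DO ≈ 6.55 mg/L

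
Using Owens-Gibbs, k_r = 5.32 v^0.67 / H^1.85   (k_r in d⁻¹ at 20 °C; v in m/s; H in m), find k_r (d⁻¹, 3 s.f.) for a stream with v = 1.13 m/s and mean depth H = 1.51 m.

k_r = 5.32 × 1.13^0.67 / 1.51^1.85 = 5.32 × 1.085 / 2.143 = 2.694 d⁻¹.

k_r ≈ 2.69 d⁻¹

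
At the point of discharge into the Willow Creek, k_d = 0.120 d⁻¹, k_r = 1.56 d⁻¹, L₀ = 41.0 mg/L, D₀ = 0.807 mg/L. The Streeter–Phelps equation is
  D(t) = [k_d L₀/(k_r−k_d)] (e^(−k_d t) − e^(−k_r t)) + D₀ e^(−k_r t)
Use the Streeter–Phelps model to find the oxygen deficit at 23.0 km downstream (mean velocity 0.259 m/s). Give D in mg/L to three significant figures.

Travel time t = x/v = 23.0 km / (0.259 m/s) = 23000 m / 0.259 m/s = 88800 s = 1.028 d.
k_d L₀/(k_r−k_d) = 0.120×41.0/(1.56−0.120) = 4.920/1.440 = 3.417 mg/L.
e^(−k_d t) = e^(−0.120×1.028) = 0.8840; e^(−k_r t) = e^(−1.56×1.028) = 0.2012.
D = 3.417 × (0.8840 − 0.2012) + 0.807 × 0.2012 = 2.333 + 0.1624 = 2.495 mg/L.

D ≈ 2.50 mg/L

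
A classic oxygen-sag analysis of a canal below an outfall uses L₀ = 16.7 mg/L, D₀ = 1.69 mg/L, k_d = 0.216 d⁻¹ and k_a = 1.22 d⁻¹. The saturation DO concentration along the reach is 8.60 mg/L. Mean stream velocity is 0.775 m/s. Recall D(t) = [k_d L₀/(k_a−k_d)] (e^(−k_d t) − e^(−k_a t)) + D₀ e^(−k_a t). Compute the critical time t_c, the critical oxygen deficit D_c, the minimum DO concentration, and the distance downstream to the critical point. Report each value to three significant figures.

At the critical point dD/dt = 0, so k_d L₀ e^(−k_d t) = k_a D. Substituting D(t) from the Streeter–Phelps equation and solving for t gives
t_c = ln[(k_a/k_d)(1 − D₀(k_a−k_d)/(k_d L₀))] / (k_a−k_d).
Here k_a−k_d = 1.004 d⁻¹ and 1 − D₀(k_a−k_d)/(k_d L₀) = 1 − 1.69×1.004/(0.216×16.7) = 0.5296, so
t_c = ln(5.648 × 0.5296) / 1.004 = 1.096 / 1.004 = 1.091 d.
L(t_c) = L₀ e^(−k_d t_c) = 16.7 × 0.7900 = 13.19 mg/L, and at the critical point k_a D_c = k_d L, so D_c = (0.216/1.22) × 13.19 = 2.336 mg/L.
Minimum DO = C_s − D_c = 8.60 − 2.336 = 6.264 mg/L.
x_c = v t_c = 0.775 m/s × 1.091 d × 86400 s/d = 73080 m ≈ 73.1 km.

t_c ≈ 1.09 d; D_c ≈ 2.34 mg/L; min DO ≈ 6.26 mg/L; x_c ≈ 73.1 km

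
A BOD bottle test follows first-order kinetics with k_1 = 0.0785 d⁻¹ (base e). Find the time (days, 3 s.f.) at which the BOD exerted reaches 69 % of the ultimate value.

t ≈ 14.9 d

y/L₀ = 1 − e^(−k_1 t) = 0.69 ⇒ e^(−k_1 t) = 0.310
t = −ln(0.310) / 0.0785 = 1.171 / 0.0785 = 14.92 d.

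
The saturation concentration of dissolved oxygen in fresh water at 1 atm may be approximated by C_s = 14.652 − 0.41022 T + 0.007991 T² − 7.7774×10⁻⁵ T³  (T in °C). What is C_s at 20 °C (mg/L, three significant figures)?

C_s = 14.652 − 0.41022×20 + 0.007991×20² − 7.7774×10⁻⁵×20³ = 9.022 mg/L.

C_s ≈ 9.02 mg/L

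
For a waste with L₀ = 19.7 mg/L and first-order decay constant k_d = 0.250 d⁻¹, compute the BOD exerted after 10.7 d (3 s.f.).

y ≈ 18.3 mg/L

y_t = L₀(1 − e^(−k_d t)) = 19.7 × (1 − e^(−0.250×10.7))
= 19.7 × (1 − 0.06891) = 19.7 × 0.9311 = 18.34 mg/L.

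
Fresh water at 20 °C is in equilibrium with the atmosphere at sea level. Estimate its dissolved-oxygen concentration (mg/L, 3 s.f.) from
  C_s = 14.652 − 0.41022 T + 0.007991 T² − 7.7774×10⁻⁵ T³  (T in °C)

C_s = 14.652 − 0.41022×20 + 0.007991×20² − 7.7774×10⁻⁵×20³ = 9.022 mg/L.

C_s ≈ 9.02 mg/L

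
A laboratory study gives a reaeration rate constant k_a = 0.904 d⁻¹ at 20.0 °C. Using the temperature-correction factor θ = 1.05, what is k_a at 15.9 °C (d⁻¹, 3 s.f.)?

k_a ≈ 0.740 d⁻¹

k_a(T₂) = k_a(T₁) · θ^(T₂−T₁) = 0.904 × 1.05^(15.9−20.0)
= 0.904 × 1.05^-4.10 = 0.904 × 0.8187 = 0.7401 d⁻¹.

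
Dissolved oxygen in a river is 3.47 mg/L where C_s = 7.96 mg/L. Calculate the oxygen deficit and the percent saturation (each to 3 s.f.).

D ≈ 4.49 mg/L; 43.6 % saturation

D = C_s − C = 7.96 − 3.47 = 4.49 mg/L.
% saturation = 3.47/7.96 × 100 = 43.6 %.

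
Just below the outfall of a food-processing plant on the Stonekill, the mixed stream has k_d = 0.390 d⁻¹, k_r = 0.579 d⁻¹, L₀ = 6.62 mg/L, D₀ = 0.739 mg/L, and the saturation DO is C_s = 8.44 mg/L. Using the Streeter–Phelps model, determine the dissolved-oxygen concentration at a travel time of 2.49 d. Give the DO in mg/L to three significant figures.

k_d L₀/(k_r−k_d) = 0.390×6.62/(0.579−0.390) = 2.582/0.1890 = 13.66 mg/L.
e^(−k_d t) = e^(−0.390×2.490) = 0.3787; e^(−k_r t) = e^(−0.579×2.490) = 0.2365.
D = 13.66 × (0.3787 − 0.2365) + 0.739 × 0.2365 = 1.942 + 0.1748 = 2.117 mg/L.
DO = C_s − D = 8.44 − 2.117 = 6.323 mg/L.

DO ≈ 6.32 mg/L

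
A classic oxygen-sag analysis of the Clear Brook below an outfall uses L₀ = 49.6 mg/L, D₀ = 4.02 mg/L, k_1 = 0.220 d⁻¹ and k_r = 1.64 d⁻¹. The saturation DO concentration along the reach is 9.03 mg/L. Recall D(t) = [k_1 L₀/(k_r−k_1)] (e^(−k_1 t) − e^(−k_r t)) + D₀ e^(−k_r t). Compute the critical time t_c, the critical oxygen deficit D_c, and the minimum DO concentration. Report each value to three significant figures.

t_c = [1/(k_r−k_1)] ln[(k_r/k_1)(1 − D₀(k_r−k_1)/(k_1 L₀))]
= [1/(1.64−0.220)] ln[(1.64/0.220)(1 − 4.02×1.420/(0.220×49.6))]
= (1/1.420) ln[7.455 × 0.4769] = 0.7042 × ln(3.555) = 0.7042 × 1.268 = 0.8932 d.
L(t_c) = L₀ e^(−k_1 t_c) = 49.6 × 0.8216 = 40.75 mg/L, and at the critical point k_r D_c = k_1 L, so D_c = (0.220/1.64) × 40.75 = 5.467 mg/L.
Minimum DO = C_s − D_c = 9.03 − 5.467 = 3.563 mg/L.

t_c ≈ 0.893 d; D_c ≈ 5.47 mg/L; min DO ≈ 3.56 mg/L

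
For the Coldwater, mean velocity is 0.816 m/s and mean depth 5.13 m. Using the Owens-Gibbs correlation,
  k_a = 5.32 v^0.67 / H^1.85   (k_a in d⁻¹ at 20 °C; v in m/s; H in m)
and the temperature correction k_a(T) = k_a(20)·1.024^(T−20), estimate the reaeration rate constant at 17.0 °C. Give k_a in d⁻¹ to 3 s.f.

k_a(20) = 5.32 × 0.816^0.67 / 5.13^1.85 = 5.32 × 0.8726 / 20.59 = 0.2254 d⁻¹.
k_a(17.0) = 0.2254 × 1.024^(17.0−20) = 0.2254 × 0.9313 = 0.2100 d⁻¹.

k_a ≈ 0.210 d⁻¹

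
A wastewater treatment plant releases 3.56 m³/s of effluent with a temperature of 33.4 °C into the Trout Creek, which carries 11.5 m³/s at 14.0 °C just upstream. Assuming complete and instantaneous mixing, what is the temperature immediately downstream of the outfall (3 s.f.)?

18.6 °C

Flow-weighted mixing: C = (Q_r C_r + Q_w C_w)/(Q_r + Q_w)
= (11.5×14.0 + 3.56×33.4)/(11.5 + 3.56) = 279.9/15.06 = 18.59 °C.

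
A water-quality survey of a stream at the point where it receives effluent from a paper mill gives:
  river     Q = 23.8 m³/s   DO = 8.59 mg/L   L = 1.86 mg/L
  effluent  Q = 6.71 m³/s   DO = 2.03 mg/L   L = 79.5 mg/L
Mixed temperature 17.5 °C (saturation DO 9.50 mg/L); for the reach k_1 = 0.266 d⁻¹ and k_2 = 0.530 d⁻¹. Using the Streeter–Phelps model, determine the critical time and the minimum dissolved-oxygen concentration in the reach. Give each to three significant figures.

t_c ≈ 2.11 d; minimum DO ≈ 4.08 mg/L

Mixed DO = (23.8×8.59 + 6.71×2.03)/(23.8+6.71) = 218.1/30.51 = 7.147 mg/L.
Mixed L₀ = (23.8×1.86 + 6.71×79.5)/(30.51) = 577.7/30.51 = 18.94 mg/L.
Initial deficit D₀ = C_s − DO₀ = 9.50 − 7.147 = 2.353 mg/L.
t_c = (1/0.2640) ln[(0.530/0.266)(1 − 2.353×0.2640/(0.266×18.94))] = 3.788 × ln(1.747) = 2.113 d.
D_c = (0.266/0.530) × 18.94 × e^(−0.266×2.113) = 0.5019 × 18.94 × 0.5701 = 5.418 mg/L.
Minimum DO = 9.50 − 5.418 = 4.082 mg/L.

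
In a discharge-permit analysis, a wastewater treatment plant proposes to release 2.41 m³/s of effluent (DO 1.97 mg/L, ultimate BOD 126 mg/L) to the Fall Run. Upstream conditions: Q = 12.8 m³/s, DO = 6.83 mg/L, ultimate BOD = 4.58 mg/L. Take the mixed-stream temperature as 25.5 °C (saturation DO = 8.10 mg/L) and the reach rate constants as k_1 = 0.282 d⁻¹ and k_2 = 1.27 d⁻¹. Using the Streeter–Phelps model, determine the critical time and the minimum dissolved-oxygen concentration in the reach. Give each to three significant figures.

Mixed DO = (12.8×6.83 + 2.41×1.97)/(12.8+2.41) = 92.17/15.21 = 6.060 mg/L.
Mixed L₀ = (12.8×4.58 + 2.41×126)/(15.21) = 362.3/15.21 = 23.82 mg/L.
Initial deficit D₀ = C_s − DO₀ = 8.10 − 6.060 = 2.040 mg/L.
t_c = (1/0.9880) ln[(1.27/0.282)(1 − 2.040×0.9880/(0.282×23.82))] = 1.012 × ln(3.152) = 1.162 d.
D_c = (0.282/1.27) × 23.82 × e^(−0.282×1.162) = 0.2220 × 23.82 × 0.7206 = 3.811 mg/L.
Minimum DO = 8.10 − 3.811 = 4.289 mg/L.

t_c ≈ 1.16 d; minimum DO ≈ 4.29 mg/L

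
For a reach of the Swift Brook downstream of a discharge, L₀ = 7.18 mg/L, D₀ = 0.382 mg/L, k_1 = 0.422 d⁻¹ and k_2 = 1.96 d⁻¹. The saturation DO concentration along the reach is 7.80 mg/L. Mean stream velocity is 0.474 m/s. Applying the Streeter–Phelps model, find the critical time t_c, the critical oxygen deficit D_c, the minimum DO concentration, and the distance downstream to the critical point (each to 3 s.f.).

At the critical point dD/dt = 0, so k_1 L₀ e^(−k_1 t) = k_2 D. Substituting D(t) from the Streeter–Phelps equation and solving for t gives
t_c = ln[(k_2/k_1)(1 − D₀(k_2−k_1)/(k_1 L₀))] / (k_2−k_1).
Here k_2−k_1 = 1.538 d⁻¹ and 1 − D₀(k_2−k_1)/(k_1 L₀) = 1 − 0.382×1.538/(0.422×7.18) = 0.8061, so
t_c = ln(4.645 × 0.8061) / 1.538 = 1.320 / 1.538 = 0.8584 d.
D_c = (k_1/k_2) L₀ e^(−k_1 t_c) = (0.422/1.96) × 7.18 × e^(−0.422×0.8584) = 0.2153 × 7.18 × 0.6961 = 1.076 mg/L.
Minimum DO = C_s − D_c = 7.80 − 1.076 = 6.724 mg/L.
x_c = v t_c = 0.474 m/s × 0.8584 d × 86400 s/d = 35150 m ≈ 35.2 km.

t_c ≈ 0.858 d; D_c ≈ 1.08 mg/L; min DO ≈ 6.72 mg/L; x_c ≈ 35.2 km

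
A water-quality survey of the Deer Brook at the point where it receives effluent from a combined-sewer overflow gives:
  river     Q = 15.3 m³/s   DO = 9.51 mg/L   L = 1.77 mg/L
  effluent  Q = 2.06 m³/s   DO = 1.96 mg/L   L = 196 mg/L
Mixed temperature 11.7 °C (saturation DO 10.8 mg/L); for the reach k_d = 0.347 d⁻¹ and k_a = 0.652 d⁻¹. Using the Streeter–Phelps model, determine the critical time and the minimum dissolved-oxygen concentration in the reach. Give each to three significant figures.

t_c ≈ 1.80 d; minimum DO ≈ 3.74 mg/L

Mixed DO = (15.3×9.51 + 2.06×1.96)/(15.3+2.06) = 149.5/17.36 = 8.614 mg/L.
Mixed L₀ = (15.3×1.77 + 2.06×196)/(17.36) = 430.8/17.36 = 24.82 mg/L.
Initial deficit D₀ = C_s − DO₀ = 10.8 − 8.614 = 2.186 mg/L.
t_c = (1/0.3050) ln[(0.652/0.347)(1 − 2.186×0.3050/(0.347×24.82))] = 3.279 × ln(1.733) = 1.804 d.
D_c = (0.347/0.652) × 24.82 × e^(−0.347×1.804) = 0.5322 × 24.82 × 0.5348 = 7.064 mg/L.
Minimum DO = 10.8 − 7.064 = 3.736 mg/L.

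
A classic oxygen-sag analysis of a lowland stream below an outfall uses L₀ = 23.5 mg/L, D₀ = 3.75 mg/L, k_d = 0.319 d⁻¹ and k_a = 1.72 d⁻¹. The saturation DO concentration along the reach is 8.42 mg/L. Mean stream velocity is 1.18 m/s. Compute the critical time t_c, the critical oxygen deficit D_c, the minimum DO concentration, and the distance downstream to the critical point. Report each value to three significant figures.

With k_a/k_d = 5.392 and 1 − D₀(k_a−k_d)/(k_d L₀) = 0.2992,
t_c = ln(5.392 × 0.2992) / (1.72 − 0.319) = ln(1.613) / 1.401 = 0.4782/1.401 = 0.3413 d.
D_c = (k_d/k_a) L₀ e^(−k_d t_c) = (0.319/1.72) × 23.5 × e^(−0.319×0.3413) = 0.1855 × 23.5 × 0.8968 = 3.909 mg/L.
Minimum DO = C_s − D_c = 8.42 − 3.909 = 4.511 mg/L.
x_c = v t_c = 1.18 m/s × 0.3413 d × 86400 s/d = 34800 m ≈ 34.8 km.

t_c ≈ 0.341 d; D_c ≈ 3.91 mg/L; min DO ≈ 4.51 mg/L; x_c ≈ 34.8 km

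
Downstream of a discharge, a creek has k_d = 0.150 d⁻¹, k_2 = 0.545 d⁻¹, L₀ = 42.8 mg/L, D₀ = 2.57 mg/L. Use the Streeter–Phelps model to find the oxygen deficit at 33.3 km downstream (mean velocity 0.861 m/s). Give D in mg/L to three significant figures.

D ≈ 4.48 mg/L

Travel time t = x/v = 33.3 km / (0.861 m/s) = 33300 m / 0.861 m/s = 38680 s = 0.4476 d.
k_d L₀/(k_2−k_d) = 0.150×42.8/(0.545−0.150) = 6.420/0.3950 = 16.25 mg/L.
e^(−k_d t) = e^(−0.150×0.4476) = 0.9351; e^(−k_2 t) = e^(−0.545×0.4476) = 0.7835.
D = 16.25 × (0.9351 − 0.7835) + 2.57 × 0.7835 = 2.463 + 2.014 = 4.477 mg/L.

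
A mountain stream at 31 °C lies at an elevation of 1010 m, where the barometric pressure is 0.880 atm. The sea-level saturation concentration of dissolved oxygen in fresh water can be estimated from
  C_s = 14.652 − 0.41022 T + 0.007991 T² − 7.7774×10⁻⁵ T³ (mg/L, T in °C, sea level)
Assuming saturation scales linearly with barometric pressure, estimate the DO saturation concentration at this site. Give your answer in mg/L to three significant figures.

At sea level: C_s = 14.652 − 0.41022×31 + 0.007991×31² − 7.7774×10⁻⁵×31³ = 7.298 mg/L.
Pressure correction: C_s' = 7.298 × 0.880 = 6.422 mg/L.

C_s ≈ 6.42 mg/L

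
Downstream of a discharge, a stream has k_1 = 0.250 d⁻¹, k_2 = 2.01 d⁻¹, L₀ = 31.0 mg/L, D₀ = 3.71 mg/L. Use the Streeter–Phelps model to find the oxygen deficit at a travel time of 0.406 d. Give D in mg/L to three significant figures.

D ≈ 3.67 mg/L

k_1 L₀/(k_2−k_1) = 0.250×31.0/(2.01−0.250) = 7.750/1.760 = 4.403 mg/L.
e^(−k_1 t) = e^(−0.250×0.4060) = 0.9035; e^(−k_2 t) = e^(−2.01×0.4060) = 0.4422.
D = 4.403 × (0.9035 − 0.4422) + 3.71 × 0.4422 = 2.031 + 1.640 = 3.672 mg/L.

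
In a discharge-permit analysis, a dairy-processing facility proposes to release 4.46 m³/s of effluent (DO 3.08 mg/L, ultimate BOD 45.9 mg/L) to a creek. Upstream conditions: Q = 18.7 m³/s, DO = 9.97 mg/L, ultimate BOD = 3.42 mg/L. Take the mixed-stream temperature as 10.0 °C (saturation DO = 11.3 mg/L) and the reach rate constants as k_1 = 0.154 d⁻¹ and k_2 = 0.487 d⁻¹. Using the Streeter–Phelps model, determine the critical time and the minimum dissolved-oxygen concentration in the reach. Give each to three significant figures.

t_c ≈ 1.40 d; minimum DO ≈ 8.35 mg/L

Mixed DO = (18.7×9.97 + 4.46×3.08)/(18.7+4.46) = 200.2/23.16 = 8.643 mg/L.
Mixed L₀ = (18.7×3.42 + 4.46×45.9)/(23.16) = 268.7/23.16 = 11.60 mg/L.
Initial deficit D₀ = C_s − DO₀ = 11.3 − 8.643 = 2.657 mg/L.
t_c = (1/0.3330) ln[(0.487/0.154)(1 − 2.657×0.3330/(0.154×11.60))] = 3.003 × ln(1.596) = 1.404 d.
D_c = (0.154/0.487) × 11.60 × e^(−0.154×1.404) = 0.3162 × 11.60 × 0.8055 = 2.955 mg/L.
Minimum DO = 11.3 − 2.955 = 8.345 mg/L.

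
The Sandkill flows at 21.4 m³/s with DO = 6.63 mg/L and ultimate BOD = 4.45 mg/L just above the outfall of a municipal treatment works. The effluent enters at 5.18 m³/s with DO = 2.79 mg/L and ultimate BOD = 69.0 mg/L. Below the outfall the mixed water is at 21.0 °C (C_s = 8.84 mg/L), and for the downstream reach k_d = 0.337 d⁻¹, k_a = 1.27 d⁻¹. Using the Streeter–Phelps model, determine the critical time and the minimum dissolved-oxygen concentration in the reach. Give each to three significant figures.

t_c ≈ 0.719 d; minimum DO ≈ 5.29 mg/L

Mixed DO = (21.4×6.63 + 5.18×2.79)/(21.4+5.18) = 156.3/26.58 = 5.882 mg/L.
Mixed L₀ = (21.4×4.45 + 5.18×69.0)/(26.58) = 452.6/26.58 = 17.03 mg/L.
Initial deficit D₀ = C_s − DO₀ = 8.84 − 5.882 = 2.958 mg/L.
t_c = (1/0.9330) ln[(1.27/0.337)(1 − 2.958×0.9330/(0.337×17.03))] = 1.072 × ln(1.956) = 0.7191 d.
D_c = (0.337/1.27) × 17.03 × e^(−0.337×0.7191) = 0.2654 × 17.03 × 0.7848 = 3.546 mg/L.
Minimum DO = 8.84 − 3.546 = 5.294 mg/L.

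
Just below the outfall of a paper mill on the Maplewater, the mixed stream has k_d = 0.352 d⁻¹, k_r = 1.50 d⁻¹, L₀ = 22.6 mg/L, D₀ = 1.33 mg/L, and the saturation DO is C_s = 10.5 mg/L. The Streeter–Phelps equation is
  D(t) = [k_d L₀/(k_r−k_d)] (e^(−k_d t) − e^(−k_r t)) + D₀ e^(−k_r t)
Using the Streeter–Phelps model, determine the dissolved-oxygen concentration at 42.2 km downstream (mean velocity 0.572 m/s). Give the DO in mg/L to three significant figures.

DO ≈ 6.92 mg/L

Travel time t = x/v = 42.2 km / (0.572 m/s) = 42200 m / 0.572 m/s = 73780 s = 0.8539 d.
k_d L₀/(k_r−k_d) = 0.352×22.6/(1.50−0.352) = 7.955/1.148 = 6.930 mg/L.
e^(−k_d t) = e^(−0.352×0.8539) = 0.7404; e^(−k_r t) = e^(−1.50×0.8539) = 0.2778.
D = 6.930 × (0.7404 − 0.2778) + 1.33 × 0.2778 = 3.206 + 0.3695 = 3.575 mg/L.
DO = C_s − D = 10.5 − 3.575 = 6.925 mg/L.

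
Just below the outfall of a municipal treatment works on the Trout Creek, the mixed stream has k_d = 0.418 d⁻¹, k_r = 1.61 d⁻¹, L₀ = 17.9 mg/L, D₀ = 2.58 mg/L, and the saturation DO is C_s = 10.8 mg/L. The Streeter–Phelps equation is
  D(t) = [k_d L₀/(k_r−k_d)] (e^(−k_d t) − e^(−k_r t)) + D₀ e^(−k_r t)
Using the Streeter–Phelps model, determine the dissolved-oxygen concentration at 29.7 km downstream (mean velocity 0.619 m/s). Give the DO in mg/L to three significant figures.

Travel time t = x/v = 29.7 km / (0.619 m/s) = 29700 m / 0.619 m/s = 47980 s = 0.5553 d.
k_d L₀/(k_r−k_d) = 0.418×17.9/(1.61−0.418) = 7.482/1.192 = 6.277 mg/L.
e^(−k_d t) = e^(−0.418×0.5553) = 0.7928; e^(−k_r t) = e^(−1.61×0.5553) = 0.4090.
D = 6.277 × (0.7928 − 0.4090) + 2.58 × 0.4090 = 2.410 + 1.055 = 3.465 mg/L.
DO = C_s − D = 10.8 − 3.465 = 7.335 mg/L.

DO ≈ 7.34 mg/L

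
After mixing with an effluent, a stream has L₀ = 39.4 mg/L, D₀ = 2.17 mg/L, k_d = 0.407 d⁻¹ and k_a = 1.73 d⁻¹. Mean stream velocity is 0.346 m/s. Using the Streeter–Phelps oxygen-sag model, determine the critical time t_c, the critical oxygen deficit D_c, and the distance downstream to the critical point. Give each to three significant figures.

At the critical point dD/dt = 0, so k_d L₀ e^(−k_d t) = k_a D. Substituting D(t) from the Streeter–Phelps equation and solving for t gives
t_c = ln[(k_a/k_d)(1 − D₀(k_a−k_d)/(k_d L₀))] / (k_a−k_d).
Here k_a−k_d = 1.323 d⁻¹ and 1 − D₀(k_a−k_d)/(k_d L₀) = 1 − 2.17×1.323/(0.407×39.4) = 0.8210, so
t_c = ln(4.251 × 0.8210) / 1.323 = 1.250 / 1.323 = 0.9447 d.
D_c = (k_d/k_a) L₀ e^(−k_d t_c) = (0.407/1.73) × 39.4 × e^(−0.407×0.9447) = 0.2353 × 39.4 × 0.6808 = 6.311 mg/L.
x_c = v t_c = 0.346 m/s × 0.9447 d × 86400 s/d = 28240 m ≈ 28.2 km.

t_c ≈ 0.945 d; D_c ≈ 6.31 mg/L; x_c ≈ 28.2 km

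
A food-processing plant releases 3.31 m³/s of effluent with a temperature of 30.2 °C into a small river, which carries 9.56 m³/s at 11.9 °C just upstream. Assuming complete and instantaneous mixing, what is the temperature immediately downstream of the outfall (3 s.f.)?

16.6 °C

Flow-weighted mixing: C = (Q_r C_r + Q_w C_w)/(Q_r + Q_w)
= (9.56×11.9 + 3.31×30.2)/(9.56 + 3.31) = 213.7/12.87 = 16.61 °C.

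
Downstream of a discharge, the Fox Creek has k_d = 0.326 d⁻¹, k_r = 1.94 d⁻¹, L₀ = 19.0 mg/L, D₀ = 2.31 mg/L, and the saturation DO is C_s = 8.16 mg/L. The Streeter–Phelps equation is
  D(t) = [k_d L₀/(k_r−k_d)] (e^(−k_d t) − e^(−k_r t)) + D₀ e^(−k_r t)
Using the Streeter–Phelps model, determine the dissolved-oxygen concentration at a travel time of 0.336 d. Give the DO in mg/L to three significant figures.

DO ≈ 5.52 mg/L

k_d L₀/(k_r−k_d) = 0.326×19.0/(1.94−0.326) = 6.194/1.614 = 3.838 mg/L.
e^(−k_d t) = e^(−0.326×0.3360) = 0.8962; e^(−k_r t) = e^(−1.94×0.3360) = 0.5211.
D = 3.838 × (0.8962 − 0.5211) + 2.31 × 0.5211 = 1.440 + 1.204 = 2.643 mg/L.
DO = C_s − D = 8.16 − 2.643 = 5.517 mg/L.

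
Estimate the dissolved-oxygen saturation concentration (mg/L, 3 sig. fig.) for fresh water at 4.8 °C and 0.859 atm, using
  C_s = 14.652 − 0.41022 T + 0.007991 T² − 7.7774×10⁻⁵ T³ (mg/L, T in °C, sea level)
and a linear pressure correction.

At sea level: C_s = 14.652 − 0.41022×4.8 + 0.007991×4.8² − 7.7774×10⁻⁵×4.8³ = 12.86 mg/L.
Pressure correction: C_s' = 12.86 × 0.859 = 11.05 mg/L.

C_s ≈ 11.0 mg/L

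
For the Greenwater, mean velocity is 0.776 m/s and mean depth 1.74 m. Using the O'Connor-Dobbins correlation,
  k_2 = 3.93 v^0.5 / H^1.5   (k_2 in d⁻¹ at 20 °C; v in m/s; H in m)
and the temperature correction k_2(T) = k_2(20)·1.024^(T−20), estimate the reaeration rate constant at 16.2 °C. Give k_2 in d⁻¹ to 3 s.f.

k_2 ≈ 1.38 d⁻¹

k_2(20) = 3.93 × 0.776^0.5 / 1.74^1.5 = 3.93 × 0.8809 / 2.295 = 1.508 d⁻¹.
k_2(16.2) = 1.508 × 1.024^(16.2−20) = 1.508 × 0.9138 = 1.378 d⁻¹.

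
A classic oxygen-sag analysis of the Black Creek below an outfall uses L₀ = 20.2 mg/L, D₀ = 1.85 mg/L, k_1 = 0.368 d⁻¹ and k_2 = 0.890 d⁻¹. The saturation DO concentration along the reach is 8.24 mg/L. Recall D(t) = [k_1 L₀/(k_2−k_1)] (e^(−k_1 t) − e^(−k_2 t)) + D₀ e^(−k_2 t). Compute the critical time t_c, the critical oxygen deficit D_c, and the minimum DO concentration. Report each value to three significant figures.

t_c ≈ 1.43 d; D_c ≈ 4.94 mg/L; min DO ≈ 3.30 mg/L

At the critical point dD/dt = 0, so k_1 L₀ e^(−k_1 t) = k_2 D. Substituting D(t) from the Streeter–Phelps equation and solving for t gives
t_c = ln[(k_2/k_1)(1 − D₀(k_2−k_1)/(k_1 L₀))] / (k_2−k_1).
Here k_2−k_1 = 0.5220 d⁻¹ and 1 − D₀(k_2−k_1)/(k_1 L₀) = 1 − 1.85×0.5220/(0.368×20.2) = 0.8701, so
t_c = ln(2.418 × 0.8701) / 0.5220 = 0.7440 / 0.5220 = 1.425 d.
D_c = (k_1/k_2) L₀ e^(−k_1 t_c) = (0.368/0.890) × 20.2 × e^(−0.368×1.425) = 0.4135 × 20.2 × 0.5919 = 4.943 mg/L.
Minimum DO = C_s − D_c = 8.24 − 4.943 = 3.297 mg/L.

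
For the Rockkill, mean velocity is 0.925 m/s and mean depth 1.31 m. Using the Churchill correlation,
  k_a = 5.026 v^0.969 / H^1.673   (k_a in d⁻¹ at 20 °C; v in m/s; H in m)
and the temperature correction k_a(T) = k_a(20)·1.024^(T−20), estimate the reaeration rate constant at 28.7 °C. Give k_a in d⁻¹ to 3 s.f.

k_a ≈ 3.65 d⁻¹

k_a(20) = 5.026 × 0.925^0.969 / 1.31^1.673 = 5.026 × 0.9272 / 1.571 = 2.966 d⁻¹.
k_a(28.7) = 2.966 × 1.024^(28.7−20) = 2.966 × 1.229 = 3.646 d⁻¹.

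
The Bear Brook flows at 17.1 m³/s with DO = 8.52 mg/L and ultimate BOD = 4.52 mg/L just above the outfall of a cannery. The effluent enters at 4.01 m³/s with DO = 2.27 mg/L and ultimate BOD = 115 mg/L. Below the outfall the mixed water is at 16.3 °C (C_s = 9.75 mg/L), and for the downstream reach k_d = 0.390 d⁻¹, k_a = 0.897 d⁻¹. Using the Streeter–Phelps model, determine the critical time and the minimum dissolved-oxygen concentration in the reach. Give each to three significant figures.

Mixed DO = (17.1×8.52 + 4.01×2.27)/(17.1+4.01) = 154.8/21.11 = 7.333 mg/L.
Mixed L₀ = (17.1×4.52 + 4.01×115)/(21.11) = 538.4/21.11 = 25.51 mg/L.
Initial deficit D₀ = C_s − DO₀ = 9.75 − 7.333 = 2.417 mg/L.
t_c = (1/0.5070) ln[(0.897/0.390)(1 − 2.417×0.5070/(0.390×25.51))] = 1.972 × ln(2.017) = 1.383 d.
D_c = (0.390/0.897) × 25.51 × e^(−0.390×1.383) = 0.4348 × 25.51 × 0.5830 = 6.465 mg/L.
Minimum DO = 9.75 − 6.465 = 3.285 mg/L.

t_c ≈ 1.38 d; minimum DO ≈ 3.28 mg/L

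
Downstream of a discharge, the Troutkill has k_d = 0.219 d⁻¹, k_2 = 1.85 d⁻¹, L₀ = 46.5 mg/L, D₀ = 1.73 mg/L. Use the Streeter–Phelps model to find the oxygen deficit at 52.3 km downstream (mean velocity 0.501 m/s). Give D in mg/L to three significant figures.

D ≈ 4.31 mg/L

Travel time t = x/v = 52.3 km / (0.501 m/s) = 52300 m / 0.501 m/s = 104400 s = 1.208 d.
k_d L₀/(k_2−k_d) = 0.219×46.5/(1.85−0.219) = 10.18/1.631 = 6.244 mg/L.
e^(−k_d t) = e^(−0.219×1.208) = 0.7675; e^(−k_2 t) = e^(−1.85×1.208) = 0.1070.
D = 6.244 × (0.7675 − 0.1070) + 1.73 × 0.1070 = 4.124 + 0.1851 = 4.309 mg/L.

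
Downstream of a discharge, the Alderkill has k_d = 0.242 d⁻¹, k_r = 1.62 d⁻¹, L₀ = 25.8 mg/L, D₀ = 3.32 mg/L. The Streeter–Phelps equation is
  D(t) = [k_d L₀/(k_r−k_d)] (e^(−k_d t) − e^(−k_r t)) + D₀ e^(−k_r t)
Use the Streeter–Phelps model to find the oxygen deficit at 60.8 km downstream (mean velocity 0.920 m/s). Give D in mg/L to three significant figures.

D ≈ 3.41 mg/L

Travel time t = x/v = 60.8 km / (0.920 m/s) = 60800 m / 0.920 m/s = 66090 s = 0.7649 d.
k_d L₀/(k_r−k_d) = 0.242×25.8/(1.62−0.242) = 6.244/1.378 = 4.531 mg/L.
e^(−k_d t) = e^(−0.242×0.7649) = 0.8310; e^(−k_r t) = e^(−1.62×0.7649) = 0.2896.
D = 4.531 × (0.8310 − 0.2896) + 3.32 × 0.2896 = 2.453 + 0.9616 = 3.415 mg/L.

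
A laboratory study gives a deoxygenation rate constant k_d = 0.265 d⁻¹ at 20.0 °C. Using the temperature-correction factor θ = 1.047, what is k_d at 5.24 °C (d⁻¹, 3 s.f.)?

k_d ≈ 0.135 d⁻¹

k_d(T₂) = k_d(T₁) · θ^(T₂−T₁) = 0.265 × 1.047^(5.24−20.0)
= 0.265 × 1.047^-14.8 = 0.265 × 0.5077 = 0.1345 d⁻¹.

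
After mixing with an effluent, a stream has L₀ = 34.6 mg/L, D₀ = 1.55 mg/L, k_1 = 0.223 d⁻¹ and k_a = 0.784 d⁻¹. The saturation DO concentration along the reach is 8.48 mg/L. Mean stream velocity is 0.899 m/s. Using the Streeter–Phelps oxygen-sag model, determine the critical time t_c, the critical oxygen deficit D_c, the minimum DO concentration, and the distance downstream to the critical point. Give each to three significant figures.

At the critical point dD/dt = 0, so k_1 L₀ e^(−k_1 t) = k_a D. Substituting D(t) from the Streeter–Phelps equation and solving for t gives
t_c = ln[(k_a/k_1)(1 − D₀(k_a−k_1)/(k_1 L₀))] / (k_a−k_1).
Here k_a−k_1 = 0.5610 d⁻¹ and 1 − D₀(k_a−k_1)/(k_1 L₀) = 1 − 1.55×0.5610/(0.223×34.6) = 0.8873, so
t_c = ln(3.516 × 0.8873) / 0.5610 = 1.138 / 0.5610 = 2.028 d.
L(t_c) = L₀ e^(−k_1 t_c) = 34.6 × 0.6362 = 22.01 mg/L, and at the critical point k_a D_c = k_1 L, so D_c = (0.223/0.784) × 22.01 = 6.261 mg/L.
Minimum DO = C_s − D_c = 8.48 − 6.261 = 2.219 mg/L.
x_c = v t_c = 0.899 m/s × 2.028 d × 86400 s/d = 157500 m ≈ 158 km.

t_c ≈ 2.03 d; D_c ≈ 6.26 mg/L; min DO ≈ 2.22 mg/L; x_c ≈ 158 km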